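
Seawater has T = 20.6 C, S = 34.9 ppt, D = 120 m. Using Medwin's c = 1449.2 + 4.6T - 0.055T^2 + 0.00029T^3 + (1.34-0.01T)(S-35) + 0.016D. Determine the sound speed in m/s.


c = 1449.2 + 4.6*20.6 - 0.055*20.6^2 + 0.00029*20.6^3 + (1.34 - 0.01*20.6)*(34.9 - 35) + 0.016*120 = 1524.96

1524.96 m/s


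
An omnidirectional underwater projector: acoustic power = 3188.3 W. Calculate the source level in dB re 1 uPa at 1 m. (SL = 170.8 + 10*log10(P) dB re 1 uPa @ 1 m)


205.84 dB


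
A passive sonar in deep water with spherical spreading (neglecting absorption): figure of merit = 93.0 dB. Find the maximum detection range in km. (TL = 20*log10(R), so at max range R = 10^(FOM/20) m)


44.67 km


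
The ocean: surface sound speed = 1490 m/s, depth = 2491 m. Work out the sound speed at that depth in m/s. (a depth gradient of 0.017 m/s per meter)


c = 1490 + 0.017 * 2491 = 1532.347

1532.347 m/s


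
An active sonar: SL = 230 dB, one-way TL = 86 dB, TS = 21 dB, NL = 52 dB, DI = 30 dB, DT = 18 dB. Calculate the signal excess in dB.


SE = SL - 2*TL + TS - NL + DI - DT = 230 - 2*86 + (21) - 52 + 30 - 18 = 39

39 dB


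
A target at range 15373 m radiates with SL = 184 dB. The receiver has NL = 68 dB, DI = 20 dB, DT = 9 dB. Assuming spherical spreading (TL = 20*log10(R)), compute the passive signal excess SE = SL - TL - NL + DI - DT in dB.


Step 1: TL = 20*log10(15373) = 83.74 dB
Step 2: SE = 184 - 83.74 - 68 + 20 - 9 = 43.26

43.26 dB


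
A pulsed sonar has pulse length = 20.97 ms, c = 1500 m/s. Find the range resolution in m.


15.7275 m


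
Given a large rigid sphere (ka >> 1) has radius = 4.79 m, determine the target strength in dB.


TS = 10*log10(4.79^2 / 4) = 10*log10(5.736025) = 7.59

7.59 dB


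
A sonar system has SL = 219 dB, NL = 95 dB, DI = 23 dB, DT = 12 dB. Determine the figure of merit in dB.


FOM = SL - NL + DI - DT = 219 - 95 + 23 - 12 = 135

135 dB


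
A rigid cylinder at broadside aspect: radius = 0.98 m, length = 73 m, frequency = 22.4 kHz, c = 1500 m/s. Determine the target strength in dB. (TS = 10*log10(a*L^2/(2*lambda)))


lambda = 1500/22400 = 0.06696 m
TS = 10*log10(0.98*73^2/(2*0.06696)) = 45.91

45.91 dB


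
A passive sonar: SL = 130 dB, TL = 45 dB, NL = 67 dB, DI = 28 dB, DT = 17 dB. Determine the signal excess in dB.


SE = SL - TL - NL + DI - DT = 130 - 45 - 67 + 28 - 17 = 29

29 dB


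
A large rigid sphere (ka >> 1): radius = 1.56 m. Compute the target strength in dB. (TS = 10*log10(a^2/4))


TS = 10*log10(1.56^2 / 4) = 10*log10(0.6084) = -2.16

-2.16 dB


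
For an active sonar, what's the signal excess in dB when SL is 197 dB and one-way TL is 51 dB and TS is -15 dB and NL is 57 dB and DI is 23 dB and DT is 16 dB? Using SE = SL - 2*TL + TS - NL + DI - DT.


SE = SL - 2*TL + TS - NL + DI - DT = 197 - 2*51 + (-15) - 57 + 23 - 16 = 30

30 dB


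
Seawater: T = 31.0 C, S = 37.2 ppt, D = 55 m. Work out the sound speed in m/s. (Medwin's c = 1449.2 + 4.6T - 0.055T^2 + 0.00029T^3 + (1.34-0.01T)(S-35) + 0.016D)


c = 1449.2 + 4.6*31.0 - 0.055*31.0^2 + 0.00029*31.0^3 + (1.34 - 0.01*31.0)*(37.2 - 35) + 0.016*55 = 1550.73

1550.73 m/s


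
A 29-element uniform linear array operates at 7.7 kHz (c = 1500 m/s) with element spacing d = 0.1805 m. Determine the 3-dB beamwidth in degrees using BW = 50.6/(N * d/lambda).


Step 1: lambda = 1500/7700 = 0.19481 m
Step 2: d/lambda = 0.1805/0.19481 = 0.9265
Step 3: BW = 50.6/(N * d/lambda) = 50.6/(29 * 0.9265) = 1.88

1.88 deg


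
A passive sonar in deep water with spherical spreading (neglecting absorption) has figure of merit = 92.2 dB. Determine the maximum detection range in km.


At max range FOM = TL, so 20*log10(R) = 92.2
R = 10^(92.2/20) = 40738.03 m = 40.74 km

40.74 km


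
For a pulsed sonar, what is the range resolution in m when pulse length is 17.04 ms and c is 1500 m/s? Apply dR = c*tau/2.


12.78 m


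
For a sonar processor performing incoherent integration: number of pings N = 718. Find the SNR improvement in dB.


Gain = 5*log10(718) = 14.28

14.28 dB


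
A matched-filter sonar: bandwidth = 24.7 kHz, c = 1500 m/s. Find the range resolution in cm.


3.04 cm


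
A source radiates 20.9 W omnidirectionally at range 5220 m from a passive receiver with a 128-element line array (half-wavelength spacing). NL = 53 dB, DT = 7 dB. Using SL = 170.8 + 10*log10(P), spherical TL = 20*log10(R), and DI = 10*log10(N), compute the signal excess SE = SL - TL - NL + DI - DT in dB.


Step 1: SL = 170.8 + 10*log10(20.9) = 184.0 dB
Step 2: TL = 20*log10(5220) = 74.35 dB
Step 3: DI = 10*log10(128) = 21.07 dB
Step 4: SE = SL - TL - NL + DI - DT = 184.0 - 74.35 - 53 + 21.07 - 7 = 70.72

70.72 dB


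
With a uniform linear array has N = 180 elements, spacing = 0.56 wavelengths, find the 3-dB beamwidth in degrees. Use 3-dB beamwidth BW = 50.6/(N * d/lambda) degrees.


0.5 deg


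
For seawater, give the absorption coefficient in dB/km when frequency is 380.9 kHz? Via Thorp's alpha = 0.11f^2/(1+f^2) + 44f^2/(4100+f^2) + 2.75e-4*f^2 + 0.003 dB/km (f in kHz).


f^2 = 145084.81
alpha = 0.11*145084.81/(1+145084.81) + 44*145084.81/(4100+145084.81) + 2.75e-4*145084.81 + 0.003 = 82.802

82.802 dB/km


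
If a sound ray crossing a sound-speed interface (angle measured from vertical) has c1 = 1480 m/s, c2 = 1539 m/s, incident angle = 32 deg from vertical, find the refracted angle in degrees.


33.44 deg


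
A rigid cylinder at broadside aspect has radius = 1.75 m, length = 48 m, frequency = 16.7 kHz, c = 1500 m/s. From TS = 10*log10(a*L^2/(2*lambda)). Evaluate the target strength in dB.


lambda = 1500/16700 = 0.08982 m
TS = 10*log10(1.75*48^2/(2*0.08982)) = 43.51

43.51 dB


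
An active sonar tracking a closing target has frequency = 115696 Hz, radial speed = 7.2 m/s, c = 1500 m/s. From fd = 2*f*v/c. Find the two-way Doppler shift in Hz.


fd = 2*f*v/c = 2 * 115696 * 7.2 / 1500 = 1110.68

1110.68 Hz


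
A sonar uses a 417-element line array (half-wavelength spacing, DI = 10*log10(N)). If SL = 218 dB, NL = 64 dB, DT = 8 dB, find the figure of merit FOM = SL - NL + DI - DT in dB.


Step 1: DI = 10*log10(417) = 26.2 dB
Step 2: FOM = SL - NL + DI - DT = 218 - 64 + 26.2 - 8 = 172.2

172.2 dB


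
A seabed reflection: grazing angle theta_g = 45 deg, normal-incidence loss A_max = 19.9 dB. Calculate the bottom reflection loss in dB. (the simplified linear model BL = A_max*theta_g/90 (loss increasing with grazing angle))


BL = A_max * theta_g / 90 = 19.9 * 45 / 90 = 9.95

9.95 dB


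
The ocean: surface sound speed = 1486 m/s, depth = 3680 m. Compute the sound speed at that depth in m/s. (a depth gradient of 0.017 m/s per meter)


c = 1486 + 0.017 * 3680 = 1548.56

1548.56 m/s


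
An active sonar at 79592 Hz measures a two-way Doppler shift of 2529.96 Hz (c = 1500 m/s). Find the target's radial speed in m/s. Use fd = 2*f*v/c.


From fd = 2*f*v/c, v = c*fd/(2*f) = 1500 * 2529.96 / (2*79592) = 23.84

23.84 m/s


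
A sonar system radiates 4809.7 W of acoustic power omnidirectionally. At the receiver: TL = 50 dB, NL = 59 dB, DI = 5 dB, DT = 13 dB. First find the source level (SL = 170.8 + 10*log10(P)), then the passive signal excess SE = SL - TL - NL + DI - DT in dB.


Step 1: SL = 170.8 + 10*log10(4809.7) = 207.62 dB
Step 2: SE = SL - TL - NL + DI - DT = 207.62 - 50 - 59 + 5 - 13 = 90.62

90.62 dB


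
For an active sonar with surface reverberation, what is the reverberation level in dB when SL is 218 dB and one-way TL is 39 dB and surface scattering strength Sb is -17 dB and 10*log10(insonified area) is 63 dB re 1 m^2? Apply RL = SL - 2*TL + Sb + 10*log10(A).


RL = SL - 2*TL + Sb + 10*log10(A) = 218 - 2*39 + (-17) + 63 = 186

186 dB


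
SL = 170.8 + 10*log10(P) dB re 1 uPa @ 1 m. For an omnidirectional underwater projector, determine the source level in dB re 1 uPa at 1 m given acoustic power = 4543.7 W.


SL = 170.8 + 10*log10(4543.7) = 170.8 + 36.57 = 207.37

207.37 dB


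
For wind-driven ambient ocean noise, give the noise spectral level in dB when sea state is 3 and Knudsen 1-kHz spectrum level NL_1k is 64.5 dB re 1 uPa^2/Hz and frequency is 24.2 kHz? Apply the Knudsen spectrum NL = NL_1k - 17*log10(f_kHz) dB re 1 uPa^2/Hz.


40.98 dB


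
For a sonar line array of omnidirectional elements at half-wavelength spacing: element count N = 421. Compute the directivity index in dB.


DI = 10*log10(421) = 26.24

26.24 dB


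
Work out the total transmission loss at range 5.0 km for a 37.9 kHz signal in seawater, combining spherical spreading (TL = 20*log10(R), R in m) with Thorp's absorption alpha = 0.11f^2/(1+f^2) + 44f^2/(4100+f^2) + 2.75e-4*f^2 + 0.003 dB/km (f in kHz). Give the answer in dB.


Step 1 (Thorp): alpha = 0.11*1436.41/(1+1436.41) + 44*1436.41/(4100+1436.41) + 2.75e-4*1436.41 + 0.003 = 11.9236 dB/km
Step 2: TL_spread = 20*log10(5000) = 73.98 dB
Step 3: TL_abs = alpha*R = 11.9236 * 5.0 = 59.62 dB
Step 4: TL_total = 73.98 + 59.62 = 133.6

133.6 dB


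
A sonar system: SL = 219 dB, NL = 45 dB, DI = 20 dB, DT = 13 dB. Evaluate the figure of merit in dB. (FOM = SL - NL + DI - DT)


FOM = SL - NL + DI - DT = 219 - 45 + 20 - 13 = 181

181 dB


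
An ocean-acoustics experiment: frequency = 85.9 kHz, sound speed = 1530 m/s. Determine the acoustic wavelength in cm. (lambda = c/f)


lambda = c/f = 1530 / 85900 = 0.0178 m = 1.78 cm

1.78 cm


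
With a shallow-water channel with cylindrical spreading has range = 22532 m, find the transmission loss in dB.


TL = 10*log10(22532) = 43.53

43.53 dB


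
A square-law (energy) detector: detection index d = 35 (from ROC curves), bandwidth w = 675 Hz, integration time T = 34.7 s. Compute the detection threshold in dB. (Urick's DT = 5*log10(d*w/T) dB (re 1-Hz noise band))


14.17 dB


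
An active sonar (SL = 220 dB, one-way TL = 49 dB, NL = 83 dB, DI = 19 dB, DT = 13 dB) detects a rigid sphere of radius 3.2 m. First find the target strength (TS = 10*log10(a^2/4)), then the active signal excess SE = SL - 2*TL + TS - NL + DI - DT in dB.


Step 1: TS = 10*log10(3.2^2/4) = 4.08 dB
Step 2: SE = SL - 2*TL + TS - NL + DI - DT = 220 - 2*49 + (4.08) - 83 + 19 - 13 = 49.08

49.08 dB


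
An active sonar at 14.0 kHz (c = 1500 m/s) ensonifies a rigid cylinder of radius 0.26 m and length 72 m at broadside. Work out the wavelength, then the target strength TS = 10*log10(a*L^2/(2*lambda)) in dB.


Step 1: lambda = c/f = 1500/14000 = 0.10714 m
Step 2: TS = 10*log10(a*L^2/(2*lambda)) = 10*log10(0.26*72^2/(2*0.10714)) = 37.99

37.99 dB


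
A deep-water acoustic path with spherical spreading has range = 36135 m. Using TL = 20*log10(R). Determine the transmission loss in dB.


91.16 dB


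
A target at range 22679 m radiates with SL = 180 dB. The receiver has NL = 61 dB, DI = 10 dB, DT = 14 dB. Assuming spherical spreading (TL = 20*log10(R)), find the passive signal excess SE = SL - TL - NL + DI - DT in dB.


Step 1: TL = 20*log10(22679) = 87.11 dB
Step 2: SE = 180 - 87.11 - 61 + 10 - 14 = 27.89

27.89 dB


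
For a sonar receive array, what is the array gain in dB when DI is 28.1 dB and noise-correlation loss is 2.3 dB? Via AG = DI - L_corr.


AG = DI - L_corr = 28.1 - 2.3 = 25.8

25.8 dB


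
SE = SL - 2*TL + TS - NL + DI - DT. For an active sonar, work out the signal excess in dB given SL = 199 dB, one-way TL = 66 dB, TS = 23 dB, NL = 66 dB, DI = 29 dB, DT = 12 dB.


41 dB


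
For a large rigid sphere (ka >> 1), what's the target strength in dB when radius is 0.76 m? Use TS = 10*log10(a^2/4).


-8.4 dB


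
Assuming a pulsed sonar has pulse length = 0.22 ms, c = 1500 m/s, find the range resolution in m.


0.165 m


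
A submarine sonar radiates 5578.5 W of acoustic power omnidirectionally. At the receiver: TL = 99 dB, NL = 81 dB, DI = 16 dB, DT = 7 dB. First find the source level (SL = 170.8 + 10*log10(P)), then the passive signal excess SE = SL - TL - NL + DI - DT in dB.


Step 1: SL = 170.8 + 10*log10(5578.5) = 208.27 dB
Step 2: SE = SL - TL - NL + DI - DT = 208.27 - 99 - 81 + 16 - 7 = 37.27

37.27 dB


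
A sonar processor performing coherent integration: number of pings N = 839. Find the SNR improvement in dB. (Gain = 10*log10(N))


29.24 dB


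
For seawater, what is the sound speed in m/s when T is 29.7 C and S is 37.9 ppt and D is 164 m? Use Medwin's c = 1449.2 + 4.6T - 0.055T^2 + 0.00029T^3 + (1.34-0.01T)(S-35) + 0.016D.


c = 1449.2 + 4.6*29.7 - 0.055*29.7^2 + 0.00029*29.7^3 + (1.34 - 0.01*29.7)*(37.9 - 35) + 0.016*164 = 1550.55

1550.55 m/s


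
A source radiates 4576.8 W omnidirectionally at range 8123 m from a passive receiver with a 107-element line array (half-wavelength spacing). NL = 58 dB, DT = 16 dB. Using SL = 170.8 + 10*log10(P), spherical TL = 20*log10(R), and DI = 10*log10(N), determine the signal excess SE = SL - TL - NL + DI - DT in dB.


Step 1: SL = 170.8 + 10*log10(4576.8) = 207.41 dB
Step 2: TL = 20*log10(8123) = 78.19 dB
Step 3: DI = 10*log10(107) = 20.29 dB
Step 4: SE = SL - TL - NL + DI - DT = 207.41 - 78.19 - 58 + 20.29 - 16 = 75.51

75.51 dB


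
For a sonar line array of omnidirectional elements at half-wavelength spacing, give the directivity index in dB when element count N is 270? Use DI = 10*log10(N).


DI = 10*log10(270) = 24.31

24.31 dB


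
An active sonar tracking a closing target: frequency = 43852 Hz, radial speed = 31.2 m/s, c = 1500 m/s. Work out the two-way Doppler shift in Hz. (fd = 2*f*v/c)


fd = 2*f*v/c = 2 * 43852 * 31.2 / 1500 = 1824.24

1824.24 Hz


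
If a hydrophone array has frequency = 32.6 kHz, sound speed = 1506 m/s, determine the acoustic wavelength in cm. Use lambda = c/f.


4.62 cm


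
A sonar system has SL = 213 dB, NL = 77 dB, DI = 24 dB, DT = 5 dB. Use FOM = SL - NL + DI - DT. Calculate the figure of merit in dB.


FOM = SL - NL + DI - DT = 213 - 77 + 24 - 5 = 155

155 dB


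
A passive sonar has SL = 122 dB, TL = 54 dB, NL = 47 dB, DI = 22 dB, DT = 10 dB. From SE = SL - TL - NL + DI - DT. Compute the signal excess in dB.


33 dB


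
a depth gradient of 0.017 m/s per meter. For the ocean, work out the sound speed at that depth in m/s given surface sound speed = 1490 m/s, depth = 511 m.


c = 1490 + 0.017 * 511 = 1498.687

1498.687 m/s


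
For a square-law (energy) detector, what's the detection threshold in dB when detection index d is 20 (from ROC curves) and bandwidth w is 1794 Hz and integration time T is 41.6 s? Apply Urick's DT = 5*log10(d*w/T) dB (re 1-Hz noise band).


DT = 5*log10(d*w/T) = 5*log10(20 * 1794 / 41.6) = 5*log10(862.5) = 14.68

14.68 dB


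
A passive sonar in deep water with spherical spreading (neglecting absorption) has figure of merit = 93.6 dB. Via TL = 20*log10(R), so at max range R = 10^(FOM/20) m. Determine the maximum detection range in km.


At max range FOM = TL, so 20*log10(R) = 93.6
R = 10^(93.6/20) = 47863.01 m = 47.86 km

47.86 km


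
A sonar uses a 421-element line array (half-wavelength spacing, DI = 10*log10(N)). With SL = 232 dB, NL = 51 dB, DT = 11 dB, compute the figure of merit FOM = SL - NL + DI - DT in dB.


Step 1: DI = 10*log10(421) = 26.24 dB
Step 2: FOM = SL - NL + DI - DT = 232 - 51 + 26.24 - 11 = 196.24

196.24 dB


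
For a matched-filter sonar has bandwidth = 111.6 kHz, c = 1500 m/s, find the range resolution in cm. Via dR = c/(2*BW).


dR = c/(2*BW) = 1500 / (2 * 111.6e3) = 0.0067 m = 0.67 cm

0.67 cm


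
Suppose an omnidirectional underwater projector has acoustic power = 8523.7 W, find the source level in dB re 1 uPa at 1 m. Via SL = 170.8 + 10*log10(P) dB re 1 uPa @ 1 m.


210.11 dB


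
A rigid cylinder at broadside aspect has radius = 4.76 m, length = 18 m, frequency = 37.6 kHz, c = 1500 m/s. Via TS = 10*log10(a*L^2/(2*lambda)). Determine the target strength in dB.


42.86 dB


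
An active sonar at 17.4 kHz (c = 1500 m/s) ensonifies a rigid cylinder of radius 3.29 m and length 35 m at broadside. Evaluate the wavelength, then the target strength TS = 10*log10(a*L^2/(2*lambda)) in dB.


Step 1: lambda = c/f = 1500/17400 = 0.08621 m
Step 2: TS = 10*log10(a*L^2/(2*lambda)) = 10*log10(3.29*35^2/(2*0.08621)) = 43.69

43.69 dB


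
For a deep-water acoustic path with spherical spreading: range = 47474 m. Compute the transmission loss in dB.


TL = 20*log10(47474) = 93.53

93.53 dB


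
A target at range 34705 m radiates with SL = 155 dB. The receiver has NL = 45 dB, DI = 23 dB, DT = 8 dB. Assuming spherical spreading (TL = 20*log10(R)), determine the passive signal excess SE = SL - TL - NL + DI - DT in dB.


34.19 dB


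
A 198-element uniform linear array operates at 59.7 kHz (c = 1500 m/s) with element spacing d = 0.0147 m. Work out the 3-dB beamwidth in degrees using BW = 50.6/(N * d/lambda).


Step 1: lambda = 1500/59700 = 0.02513 m
Step 2: d/lambda = 0.0147/0.02513 = 0.585
Step 3: BW = 50.6/(N * d/lambda) = 50.6/(198 * 0.585) = 0.44

0.44 deg


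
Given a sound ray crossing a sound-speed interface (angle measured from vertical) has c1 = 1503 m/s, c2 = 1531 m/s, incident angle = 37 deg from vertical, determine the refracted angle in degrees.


sin(theta2) = (c2/c1)*sin(theta1) = (1531/1503)*sin(37 deg) = 0.61303
theta2 = arcsin(0.61303) = 37.81

37.81 deg


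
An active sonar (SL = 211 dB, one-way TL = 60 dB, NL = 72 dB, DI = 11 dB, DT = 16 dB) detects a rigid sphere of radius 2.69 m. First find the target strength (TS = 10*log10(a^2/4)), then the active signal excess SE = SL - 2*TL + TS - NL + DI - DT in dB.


Step 1: TS = 10*log10(2.69^2/4) = 2.57 dB
Step 2: SE = SL - 2*TL + TS - NL + DI - DT = 211 - 2*60 + (2.57) - 72 + 11 - 16 = 16.57

16.57 dB


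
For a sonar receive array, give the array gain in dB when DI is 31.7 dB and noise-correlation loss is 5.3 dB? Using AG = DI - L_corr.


AG = DI - L_corr = 31.7 - 5.3 = 26.4

26.4 dB


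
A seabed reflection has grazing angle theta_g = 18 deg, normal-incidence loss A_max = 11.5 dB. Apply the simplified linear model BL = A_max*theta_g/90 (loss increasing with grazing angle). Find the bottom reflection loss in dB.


BL = A_max * theta_g / 90 = 11.5 * 18 / 90 = 2.3

2.3 dB


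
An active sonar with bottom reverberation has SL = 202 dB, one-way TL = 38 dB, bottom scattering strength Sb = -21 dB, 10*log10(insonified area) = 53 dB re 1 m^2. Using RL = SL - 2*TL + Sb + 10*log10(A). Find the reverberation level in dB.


RL = SL - 2*TL + Sb + 10*log10(A) = 202 - 2*38 + (-21) + 53 = 158

158 dB


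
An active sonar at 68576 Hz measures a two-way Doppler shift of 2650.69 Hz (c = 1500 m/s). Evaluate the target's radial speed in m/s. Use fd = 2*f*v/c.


From fd = 2*f*v/c, v = c*fd/(2*f) = 1500 * 2650.69 / (2*68576) = 28.99

28.99 m/s


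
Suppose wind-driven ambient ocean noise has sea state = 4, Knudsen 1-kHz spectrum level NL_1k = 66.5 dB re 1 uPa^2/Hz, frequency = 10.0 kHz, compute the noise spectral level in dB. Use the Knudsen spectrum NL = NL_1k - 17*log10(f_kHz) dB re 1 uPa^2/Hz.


NL = NL_1k - 17*log10(f_kHz) = 66.5 - 17*log10(10.0) = 66.5 - (17.0) = 49.5

49.5 dB


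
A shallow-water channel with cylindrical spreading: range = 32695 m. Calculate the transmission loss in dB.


45.14 dB


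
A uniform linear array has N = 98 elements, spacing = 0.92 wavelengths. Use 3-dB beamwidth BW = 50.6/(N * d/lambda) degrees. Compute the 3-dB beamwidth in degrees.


0.56 deg


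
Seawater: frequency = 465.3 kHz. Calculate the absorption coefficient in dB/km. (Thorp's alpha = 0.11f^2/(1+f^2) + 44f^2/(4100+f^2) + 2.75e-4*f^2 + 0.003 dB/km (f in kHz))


f^2 = 216504.09
alpha = 0.11*216504.09/(1+216504.09) + 44*216504.09/(4100+216504.09) + 2.75e-4*216504.09 + 0.003 = 102.834

102.834 dB/km


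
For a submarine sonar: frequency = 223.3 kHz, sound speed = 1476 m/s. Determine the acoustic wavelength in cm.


lambda = c/f = 1476 / 223300 = 0.0066 m = 0.66 cm

0.66 cm


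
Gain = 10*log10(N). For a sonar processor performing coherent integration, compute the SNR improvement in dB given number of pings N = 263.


Gain = 10*log10(263) = 24.2

24.2 dB


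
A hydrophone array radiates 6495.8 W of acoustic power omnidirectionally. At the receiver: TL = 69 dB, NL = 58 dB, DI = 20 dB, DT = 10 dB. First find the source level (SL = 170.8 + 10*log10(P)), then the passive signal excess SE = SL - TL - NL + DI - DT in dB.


Step 1: SL = 170.8 + 10*log10(6495.8) = 208.93 dB
Step 2: SE = SL - TL - NL + DI - DT = 208.93 - 69 - 58 + 20 - 10 = 91.93

91.93 dB


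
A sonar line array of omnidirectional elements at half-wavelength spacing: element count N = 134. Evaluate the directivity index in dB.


21.27 dB


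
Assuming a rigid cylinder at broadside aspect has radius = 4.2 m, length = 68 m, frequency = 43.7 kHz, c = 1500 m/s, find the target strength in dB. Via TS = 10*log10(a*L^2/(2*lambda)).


lambda = 1500/43700 = 0.03432 m
TS = 10*log10(4.2*68^2/(2*0.03432)) = 54.52

54.52 dB


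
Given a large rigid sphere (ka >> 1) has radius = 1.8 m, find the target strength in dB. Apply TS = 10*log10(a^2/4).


TS = 10*log10(1.8^2 / 4) = 10*log10(0.81) = -0.92

-0.92 dB


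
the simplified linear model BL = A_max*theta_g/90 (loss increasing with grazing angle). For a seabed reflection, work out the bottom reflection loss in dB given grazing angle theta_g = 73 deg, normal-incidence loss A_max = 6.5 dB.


5.27 dB


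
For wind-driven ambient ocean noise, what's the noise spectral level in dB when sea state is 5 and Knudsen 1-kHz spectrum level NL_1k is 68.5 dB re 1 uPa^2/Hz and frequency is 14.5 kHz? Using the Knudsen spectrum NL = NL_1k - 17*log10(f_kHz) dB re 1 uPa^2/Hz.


NL = NL_1k - 17*log10(f_kHz) = 68.5 - 17*log10(14.5) = 68.5 - (19.74) = 48.76

48.76 dB


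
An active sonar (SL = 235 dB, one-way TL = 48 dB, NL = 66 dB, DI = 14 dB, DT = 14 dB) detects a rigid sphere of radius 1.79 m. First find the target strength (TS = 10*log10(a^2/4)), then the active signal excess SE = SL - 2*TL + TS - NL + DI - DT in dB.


Step 1: TS = 10*log10(1.79^2/4) = -0.96 dB
Step 2: SE = SL - 2*TL + TS - NL + DI - DT = 235 - 2*48 + (-0.96) - 66 + 14 - 14 = 72.04

72.04 dB


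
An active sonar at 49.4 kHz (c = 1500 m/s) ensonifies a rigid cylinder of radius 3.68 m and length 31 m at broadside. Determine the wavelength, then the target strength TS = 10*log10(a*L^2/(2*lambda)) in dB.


Step 1: lambda = c/f = 1500/49400 = 0.03036 m
Step 2: TS = 10*log10(a*L^2/(2*lambda)) = 10*log10(3.68*31^2/(2*0.03036)) = 47.65

47.65 dB


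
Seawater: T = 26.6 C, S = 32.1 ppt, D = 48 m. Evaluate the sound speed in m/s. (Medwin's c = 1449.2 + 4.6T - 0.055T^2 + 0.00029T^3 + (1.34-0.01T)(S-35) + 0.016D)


c = 1449.2 + 4.6*26.6 - 0.055*26.6^2 + 0.00029*26.6^3 + (1.34 - 0.01*26.6)*(32.1 - 35) + 0.016*48 = 1535.76

1535.76 m/s


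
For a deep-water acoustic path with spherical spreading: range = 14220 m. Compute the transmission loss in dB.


TL = 20*log10(14220) = 83.06

83.06 dB


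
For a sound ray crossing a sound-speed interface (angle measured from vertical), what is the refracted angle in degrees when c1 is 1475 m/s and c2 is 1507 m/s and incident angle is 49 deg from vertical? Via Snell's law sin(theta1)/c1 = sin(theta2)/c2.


50.45 deg


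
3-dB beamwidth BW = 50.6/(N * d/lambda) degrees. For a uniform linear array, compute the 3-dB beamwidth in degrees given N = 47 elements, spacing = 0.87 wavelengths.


BW = 50.6 / (47 * 0.87) = 50.6 / 40.89 = 1.24

1.24 deg


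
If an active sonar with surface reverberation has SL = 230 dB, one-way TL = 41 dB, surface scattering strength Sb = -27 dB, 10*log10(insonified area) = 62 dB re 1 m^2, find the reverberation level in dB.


RL = SL - 2*TL + Sb + 10*log10(A) = 230 - 2*41 + (-27) + 62 = 183

183 dB


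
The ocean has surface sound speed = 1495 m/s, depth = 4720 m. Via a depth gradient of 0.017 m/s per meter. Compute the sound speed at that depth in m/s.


c = 1495 + 0.017 * 4720 = 1575.24

1575.24 m/s


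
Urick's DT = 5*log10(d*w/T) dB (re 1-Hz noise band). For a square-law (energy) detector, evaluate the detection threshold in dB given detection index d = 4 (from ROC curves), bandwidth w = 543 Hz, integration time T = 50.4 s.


DT = 5*log10(d*w/T) = 5*log10(4 * 543 / 50.4) = 5*log10(43.1) = 8.17

8.17 dB


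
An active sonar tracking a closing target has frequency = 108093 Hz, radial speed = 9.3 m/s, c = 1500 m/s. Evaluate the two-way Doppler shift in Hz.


fd = 2*f*v/c = 2 * 108093 * 9.3 / 1500 = 1340.35

1340.35 Hz


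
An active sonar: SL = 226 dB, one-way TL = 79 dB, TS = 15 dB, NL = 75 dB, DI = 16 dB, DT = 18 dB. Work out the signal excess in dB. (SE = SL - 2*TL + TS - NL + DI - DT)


6 dB


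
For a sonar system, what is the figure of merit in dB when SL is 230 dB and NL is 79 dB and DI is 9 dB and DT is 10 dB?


150 dB


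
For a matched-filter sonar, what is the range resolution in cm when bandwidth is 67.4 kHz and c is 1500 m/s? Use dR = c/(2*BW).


dR = c/(2*BW) = 1500 / (2 * 67.4e3) = 0.0111 m = 1.11 cm

1.11 cm


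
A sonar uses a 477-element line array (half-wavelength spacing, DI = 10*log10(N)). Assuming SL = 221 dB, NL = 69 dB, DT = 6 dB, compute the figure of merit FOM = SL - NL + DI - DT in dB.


Step 1: DI = 10*log10(477) = 26.79 dB
Step 2: FOM = SL - NL + DI - DT = 221 - 69 + 26.79 - 6 = 172.79

172.79 dB


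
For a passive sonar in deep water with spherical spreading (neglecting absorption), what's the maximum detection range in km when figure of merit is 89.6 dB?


30.2 km


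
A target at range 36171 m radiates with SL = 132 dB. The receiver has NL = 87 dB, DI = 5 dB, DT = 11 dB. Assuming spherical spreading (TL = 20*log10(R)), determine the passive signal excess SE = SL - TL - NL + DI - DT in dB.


-52.17 dB


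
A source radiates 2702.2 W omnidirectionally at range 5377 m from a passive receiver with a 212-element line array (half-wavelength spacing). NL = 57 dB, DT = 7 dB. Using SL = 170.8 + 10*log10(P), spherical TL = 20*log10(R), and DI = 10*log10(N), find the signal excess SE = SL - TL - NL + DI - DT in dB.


89.77 dB


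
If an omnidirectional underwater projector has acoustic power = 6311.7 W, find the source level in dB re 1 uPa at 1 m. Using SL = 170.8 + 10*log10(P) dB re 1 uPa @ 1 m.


208.8 dB


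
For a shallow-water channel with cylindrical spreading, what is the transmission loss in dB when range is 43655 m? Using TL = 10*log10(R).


TL = 10*log10(43655) = 46.4

46.4 dB


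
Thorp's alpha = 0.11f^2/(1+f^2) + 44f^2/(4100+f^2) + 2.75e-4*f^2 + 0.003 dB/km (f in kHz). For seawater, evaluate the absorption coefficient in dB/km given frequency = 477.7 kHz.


106.091 dB/km


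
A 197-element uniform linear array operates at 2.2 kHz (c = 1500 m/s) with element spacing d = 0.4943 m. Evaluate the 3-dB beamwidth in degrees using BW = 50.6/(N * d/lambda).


0.35 deg


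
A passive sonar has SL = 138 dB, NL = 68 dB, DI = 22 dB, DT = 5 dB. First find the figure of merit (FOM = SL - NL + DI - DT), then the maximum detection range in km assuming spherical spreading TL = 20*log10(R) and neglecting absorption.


Step 1: FOM = SL - NL + DI - DT = 138 - 68 + 22 - 5 = 87 dB
Step 2: at max range FOM = TL = 20*log10(R), so R = 10^(87/20) = 22387.21 m = 22.39 km

22.39 km


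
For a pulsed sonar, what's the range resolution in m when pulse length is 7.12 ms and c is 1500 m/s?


dR = c*tau/2 = 1500 * 7.12e-3 / 2 = 5.34

5.34 m


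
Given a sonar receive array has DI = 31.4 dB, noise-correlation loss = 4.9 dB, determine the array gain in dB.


AG = DI - L_corr = 31.4 - 4.9 = 26.5

26.5 dB


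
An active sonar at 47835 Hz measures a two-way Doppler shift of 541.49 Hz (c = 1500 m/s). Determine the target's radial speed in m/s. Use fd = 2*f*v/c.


From fd = 2*f*v/c, v = c*fd/(2*f) = 1500 * 541.49 / (2*47835) = 8.49

8.49 m/s


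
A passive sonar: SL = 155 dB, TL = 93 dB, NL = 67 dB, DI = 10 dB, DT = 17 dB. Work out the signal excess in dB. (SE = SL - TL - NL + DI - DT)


-12 dB


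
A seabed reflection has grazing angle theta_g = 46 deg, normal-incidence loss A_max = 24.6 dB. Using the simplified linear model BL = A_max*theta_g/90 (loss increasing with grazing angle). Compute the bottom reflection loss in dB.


BL = A_max * theta_g / 90 = 24.6 * 46 / 90 = 12.57

12.57 dB


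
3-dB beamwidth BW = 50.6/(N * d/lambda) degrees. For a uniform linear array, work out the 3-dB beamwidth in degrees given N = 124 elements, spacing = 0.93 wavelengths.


0.44 deg


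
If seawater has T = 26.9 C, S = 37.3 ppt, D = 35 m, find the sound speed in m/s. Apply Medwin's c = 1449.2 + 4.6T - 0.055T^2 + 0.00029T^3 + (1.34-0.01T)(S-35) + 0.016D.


c = 1449.2 + 4.6*26.9 - 0.055*26.9^2 + 0.00029*26.9^3 + (1.34 - 0.01*26.9)*(37.3 - 35) + 0.016*35 = 1541.81

1541.81 m/s


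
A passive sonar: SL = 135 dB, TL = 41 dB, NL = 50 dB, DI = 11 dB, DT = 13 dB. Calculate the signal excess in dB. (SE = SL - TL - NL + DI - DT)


42 dB


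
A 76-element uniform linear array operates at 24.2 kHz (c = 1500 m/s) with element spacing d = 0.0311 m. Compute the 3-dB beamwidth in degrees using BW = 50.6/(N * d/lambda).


Step 1: lambda = 1500/24200 = 0.06198 m
Step 2: d/lambda = 0.0311/0.06198 = 0.5018
Step 3: BW = 50.6/(N * d/lambda) = 50.6/(76 * 0.5018) = 1.33

1.33 deg


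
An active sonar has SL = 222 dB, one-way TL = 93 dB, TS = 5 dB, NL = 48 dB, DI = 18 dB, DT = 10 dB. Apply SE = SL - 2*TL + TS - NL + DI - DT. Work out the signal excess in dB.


SE = SL - 2*TL + TS - NL + DI - DT = 222 - 2*93 + (5) - 48 + 18 - 10 = 1

1 dB


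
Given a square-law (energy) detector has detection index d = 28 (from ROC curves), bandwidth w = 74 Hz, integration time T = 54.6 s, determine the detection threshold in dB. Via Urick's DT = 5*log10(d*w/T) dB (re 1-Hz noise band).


7.9 dB


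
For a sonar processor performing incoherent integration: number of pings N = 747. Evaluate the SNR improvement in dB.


Gain = 5*log10(747) = 14.37

14.37 dB


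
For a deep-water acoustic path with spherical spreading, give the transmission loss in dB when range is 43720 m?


TL = 20*log10(43720) = 92.81

92.81 dB


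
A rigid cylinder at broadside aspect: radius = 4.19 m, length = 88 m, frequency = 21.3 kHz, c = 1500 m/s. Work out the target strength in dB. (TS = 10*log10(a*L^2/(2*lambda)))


lambda = 1500/21300 = 0.07042 m
TS = 10*log10(4.19*88^2/(2*0.07042)) = 53.62

53.62 dB


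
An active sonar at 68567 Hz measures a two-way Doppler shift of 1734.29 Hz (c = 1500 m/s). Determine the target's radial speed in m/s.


18.97 m/s


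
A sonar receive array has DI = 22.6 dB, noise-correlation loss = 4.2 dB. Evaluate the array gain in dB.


18.4 dB


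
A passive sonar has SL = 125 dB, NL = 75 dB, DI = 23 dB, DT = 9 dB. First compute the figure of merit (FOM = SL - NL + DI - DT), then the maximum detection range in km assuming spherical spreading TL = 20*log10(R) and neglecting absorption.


Step 1: FOM = SL - NL + DI - DT = 125 - 75 + 23 - 9 = 64 dB
Step 2: at max range FOM = TL = 20*log10(R), so R = 10^(64/20) = 1584.89 m = 1.58 km

1.58 km


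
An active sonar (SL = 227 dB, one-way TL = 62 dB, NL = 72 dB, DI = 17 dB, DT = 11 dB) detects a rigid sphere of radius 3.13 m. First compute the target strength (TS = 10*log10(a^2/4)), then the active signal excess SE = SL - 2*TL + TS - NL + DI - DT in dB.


Step 1: TS = 10*log10(3.13^2/4) = 3.89 dB
Step 2: SE = SL - 2*TL + TS - NL + DI - DT = 227 - 2*62 + (3.89) - 72 + 17 - 11 = 40.89

40.89 dB


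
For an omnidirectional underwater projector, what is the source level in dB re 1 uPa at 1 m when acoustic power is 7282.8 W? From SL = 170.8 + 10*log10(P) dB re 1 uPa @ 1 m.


SL = 170.8 + 10*log10(7282.8) = 170.8 + 38.62 = 209.42

209.42 dB


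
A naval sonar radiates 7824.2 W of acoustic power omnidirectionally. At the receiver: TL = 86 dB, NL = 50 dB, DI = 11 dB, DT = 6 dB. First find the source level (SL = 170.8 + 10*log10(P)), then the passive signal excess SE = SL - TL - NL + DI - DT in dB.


Step 1: SL = 170.8 + 10*log10(7824.2) = 209.73 dB
Step 2: SE = SL - TL - NL + DI - DT = 209.73 - 86 - 50 + 11 - 6 = 78.73

78.73 dB


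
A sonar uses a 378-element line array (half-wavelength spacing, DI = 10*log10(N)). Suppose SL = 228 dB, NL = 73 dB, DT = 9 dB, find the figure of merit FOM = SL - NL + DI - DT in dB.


Step 1: DI = 10*log10(378) = 25.77 dB
Step 2: FOM = SL - NL + DI - DT = 228 - 73 + 25.77 - 9 = 171.77

171.77 dB


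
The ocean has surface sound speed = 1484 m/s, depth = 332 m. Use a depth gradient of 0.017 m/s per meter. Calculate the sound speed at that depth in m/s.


1489.644 m/s


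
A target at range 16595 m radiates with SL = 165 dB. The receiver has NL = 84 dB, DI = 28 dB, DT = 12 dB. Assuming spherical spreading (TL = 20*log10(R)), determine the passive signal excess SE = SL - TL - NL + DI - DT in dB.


12.6 dB


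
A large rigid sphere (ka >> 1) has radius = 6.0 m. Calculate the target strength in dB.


TS = 10*log10(6.0^2 / 4) = 10*log10(9.0) = 9.54

9.54 dB


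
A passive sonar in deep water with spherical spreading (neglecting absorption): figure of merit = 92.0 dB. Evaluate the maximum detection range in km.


At max range FOM = TL, so 20*log10(R) = 92.0
R = 10^(92.0/20) = 39810.72 m = 39.81 km

39.81 km


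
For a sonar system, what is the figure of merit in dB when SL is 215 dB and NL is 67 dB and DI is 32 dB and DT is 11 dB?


FOM = SL - NL + DI - DT = 215 - 67 + 32 - 11 = 169

169 dB


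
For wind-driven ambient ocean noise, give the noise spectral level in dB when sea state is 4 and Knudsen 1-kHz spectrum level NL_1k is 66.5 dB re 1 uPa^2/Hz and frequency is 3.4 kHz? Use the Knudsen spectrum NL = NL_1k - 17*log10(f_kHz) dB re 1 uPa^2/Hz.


NL = NL_1k - 17*log10(f_kHz) = 66.5 - 17*log10(3.4) = 66.5 - (9.04) = 57.46

57.46 dB


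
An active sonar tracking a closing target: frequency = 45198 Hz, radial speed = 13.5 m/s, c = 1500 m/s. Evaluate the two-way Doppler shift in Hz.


fd = 2*f*v/c = 2 * 45198 * 13.5 / 1500 = 813.56

813.56 Hz


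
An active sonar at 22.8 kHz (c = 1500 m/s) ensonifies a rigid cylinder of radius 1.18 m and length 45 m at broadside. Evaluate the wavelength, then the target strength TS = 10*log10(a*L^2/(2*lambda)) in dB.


Step 1: lambda = c/f = 1500/22800 = 0.06579 m
Step 2: TS = 10*log10(a*L^2/(2*lambda)) = 10*log10(1.18*45^2/(2*0.06579)) = 42.59

42.59 dB


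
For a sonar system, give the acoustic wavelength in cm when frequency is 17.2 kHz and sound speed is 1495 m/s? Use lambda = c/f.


8.69 cm


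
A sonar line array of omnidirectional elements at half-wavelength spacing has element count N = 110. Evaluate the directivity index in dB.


20.41 dB


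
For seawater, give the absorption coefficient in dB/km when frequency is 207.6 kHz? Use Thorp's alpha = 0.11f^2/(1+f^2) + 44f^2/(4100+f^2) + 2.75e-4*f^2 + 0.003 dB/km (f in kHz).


52.143 dB/km


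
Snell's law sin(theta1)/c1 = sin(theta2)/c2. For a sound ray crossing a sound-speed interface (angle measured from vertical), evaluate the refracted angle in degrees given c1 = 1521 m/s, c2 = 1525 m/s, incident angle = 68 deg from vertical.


68.38 deg


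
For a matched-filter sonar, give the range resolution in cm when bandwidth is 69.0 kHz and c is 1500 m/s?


dR = c/(2*BW) = 1500 / (2 * 69.0e3) = 0.0109 m = 1.09 cm

1.09 cm


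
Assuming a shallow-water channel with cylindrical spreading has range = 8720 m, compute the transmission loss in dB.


TL = 10*log10(8720) = 39.41

39.41 dB


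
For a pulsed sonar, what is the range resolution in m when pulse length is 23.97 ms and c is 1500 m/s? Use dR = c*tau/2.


dR = c*tau/2 = 1500 * 23.97e-3 / 2 = 17.9775

17.9775 m


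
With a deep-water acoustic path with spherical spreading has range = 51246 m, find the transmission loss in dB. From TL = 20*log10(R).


94.19 dB


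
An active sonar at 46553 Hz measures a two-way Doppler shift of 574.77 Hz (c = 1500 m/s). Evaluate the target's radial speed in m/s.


9.26 m/s


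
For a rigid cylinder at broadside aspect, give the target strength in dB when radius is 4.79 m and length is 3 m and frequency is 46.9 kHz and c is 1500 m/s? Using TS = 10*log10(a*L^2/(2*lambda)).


lambda = 1500/46900 = 0.03198 m
TS = 10*log10(4.79*3^2/(2*0.03198)) = 28.29

28.29 dB


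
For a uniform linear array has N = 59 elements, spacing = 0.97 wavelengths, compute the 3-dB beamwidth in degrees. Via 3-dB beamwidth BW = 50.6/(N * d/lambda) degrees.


0.88 deg


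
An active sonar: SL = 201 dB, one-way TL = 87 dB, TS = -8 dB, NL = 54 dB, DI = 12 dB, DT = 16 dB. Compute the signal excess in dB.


-39 dB


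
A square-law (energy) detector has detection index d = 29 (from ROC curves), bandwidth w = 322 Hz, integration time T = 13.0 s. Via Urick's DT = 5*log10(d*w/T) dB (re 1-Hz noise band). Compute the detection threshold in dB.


14.28 dB


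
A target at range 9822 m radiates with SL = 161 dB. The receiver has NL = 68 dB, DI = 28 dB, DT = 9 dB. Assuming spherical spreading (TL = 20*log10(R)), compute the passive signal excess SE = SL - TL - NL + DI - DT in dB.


Step 1: TL = 20*log10(9822) = 79.84 dB
Step 2: SE = 161 - 79.84 - 68 + 28 - 9 = 32.16

32.16 dB


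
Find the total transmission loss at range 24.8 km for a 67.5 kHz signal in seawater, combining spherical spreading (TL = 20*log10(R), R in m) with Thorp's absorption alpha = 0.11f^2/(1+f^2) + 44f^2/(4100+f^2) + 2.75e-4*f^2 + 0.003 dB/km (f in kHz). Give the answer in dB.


Step 1 (Thorp): alpha = 0.11*4556.25/(1+4556.25) + 44*4556.25/(4100+4556.25) + 2.75e-4*4556.25 + 0.003 = 24.5255 dB/km
Step 2: TL_spread = 20*log10(24800) = 87.89 dB
Step 3: TL_abs = alpha*R = 24.5255 * 24.8 = 608.23 dB
Step 4: TL_total = 87.89 + 608.23 = 696.12

696.12 dB


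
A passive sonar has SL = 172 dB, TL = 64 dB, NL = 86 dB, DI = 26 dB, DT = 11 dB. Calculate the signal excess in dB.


37 dB


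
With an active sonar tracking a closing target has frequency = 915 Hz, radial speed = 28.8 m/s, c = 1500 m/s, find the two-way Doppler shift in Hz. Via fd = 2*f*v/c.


35.14 Hz


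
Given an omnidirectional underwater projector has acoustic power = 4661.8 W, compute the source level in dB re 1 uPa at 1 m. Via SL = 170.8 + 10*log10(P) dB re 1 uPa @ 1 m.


207.49 dB


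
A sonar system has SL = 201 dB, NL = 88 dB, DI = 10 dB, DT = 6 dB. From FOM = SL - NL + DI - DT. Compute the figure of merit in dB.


FOM = SL - NL + DI - DT = 201 - 88 + 10 - 6 = 117

117 dB


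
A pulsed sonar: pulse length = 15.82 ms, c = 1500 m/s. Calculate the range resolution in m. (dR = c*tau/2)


11.865 m


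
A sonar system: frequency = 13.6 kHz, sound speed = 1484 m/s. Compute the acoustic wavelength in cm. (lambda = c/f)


lambda = c/f = 1484 / 13600 = 0.1091 m = 10.91 cm

10.91 cm


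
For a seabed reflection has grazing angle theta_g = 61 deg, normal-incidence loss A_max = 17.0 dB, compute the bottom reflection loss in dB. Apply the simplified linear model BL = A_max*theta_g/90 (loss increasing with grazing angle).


BL = A_max * theta_g / 90 = 17.0 * 61 / 90 = 11.52

11.52 dB


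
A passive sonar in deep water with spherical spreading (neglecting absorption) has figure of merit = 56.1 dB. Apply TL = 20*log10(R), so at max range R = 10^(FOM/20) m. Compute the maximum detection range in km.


At max range FOM = TL, so 20*log10(R) = 56.1
R = 10^(56.1/20) = 638.26 m = 0.64 km

0.64 km


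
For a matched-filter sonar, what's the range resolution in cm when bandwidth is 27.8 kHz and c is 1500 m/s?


dR = c/(2*BW) = 1500 / (2 * 27.8e3) = 0.027 m = 2.7 cm

2.7 cm
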